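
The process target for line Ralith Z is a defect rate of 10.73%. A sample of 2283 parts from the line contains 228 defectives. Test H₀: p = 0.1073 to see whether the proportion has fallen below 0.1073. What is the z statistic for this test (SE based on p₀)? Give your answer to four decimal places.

p̂ = 228/2283 ≈ 0.099869.
Under H₀, SE = √(0.1073·0.8927/2283) = √(4.19565e-05) = 0.006477.
z = (0.099869 − 0.1073)/0.006477 = -0.007431/0.006477 = -1.1473.
p-value = P(Z < -1.147) ≈ 0.1256.

z = -1.1473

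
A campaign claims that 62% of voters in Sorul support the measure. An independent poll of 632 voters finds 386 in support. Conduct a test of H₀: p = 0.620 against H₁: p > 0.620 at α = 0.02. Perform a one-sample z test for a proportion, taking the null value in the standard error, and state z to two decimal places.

z = -0.48

p̂ = 386/632 ≈ 0.6108.
Under H₀, SE = √(0.62·0.38/632) = √(0.000372785) = 0.0193.
z = (0.6108 − 0.62)/0.0193 = -0.0092/0.0193 = -0.48.
p-value = P(Z > -0.479) ≈ 0.6839. With α = 0.02, fail to reject H₀.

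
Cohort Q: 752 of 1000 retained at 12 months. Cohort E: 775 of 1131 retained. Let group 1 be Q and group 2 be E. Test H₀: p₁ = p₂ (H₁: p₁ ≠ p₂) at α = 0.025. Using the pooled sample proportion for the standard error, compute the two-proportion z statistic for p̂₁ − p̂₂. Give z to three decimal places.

z = 3.413

p̂₁ = 752/1000 ≈ 0.752000, p̂₂ = 775/1131 ≈ 0.685234.
Pooled p̂ = (752+775)/(1000+1131) = 1527/2131 = 0.716565.
SE = √(p̂(1−p̂)(1/n₁+1/n₂)) = √(0.716565·0.283435·0.00188417) = √(0.000382675) = 0.019562.
z = (0.752000 − 0.685234)/0.019562 = 0.066766/0.019562 = 3.413.
p-value = 2·P(Z > 3.413) ≈ 0.0006, so at α = 0.025 we reject H₀.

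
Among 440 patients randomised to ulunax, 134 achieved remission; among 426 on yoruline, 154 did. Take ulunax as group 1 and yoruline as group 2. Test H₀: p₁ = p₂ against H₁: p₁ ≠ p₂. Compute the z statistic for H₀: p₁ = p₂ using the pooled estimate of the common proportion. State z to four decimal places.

z = -1.7786

p̂₁ = 134/440 = 0.304545, p̂₂ = 154/426 = 0.361502.
Pooled p̂ = (134+154)/(440+426) = 288/866 = 0.332564.
SE = √(p̂(1−p̂)(1/n₁+1/n₂)) = √(0.332564·0.667436·0.00462015) = √(0.00102551) = 0.032024.
z = (0.304545 − 0.361502)/0.032024 = -0.056957/0.032024 = -1.7786.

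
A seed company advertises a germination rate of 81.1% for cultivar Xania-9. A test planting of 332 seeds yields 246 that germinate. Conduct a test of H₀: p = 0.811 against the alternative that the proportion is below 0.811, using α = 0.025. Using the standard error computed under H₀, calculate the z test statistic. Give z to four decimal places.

z = -3.2595

p̂ = 246/332 = 0.740964.
Standard error under H₀: √(0.811×0.189/332) = 0.021487.
z = (0.740964 − 0.811)/0.021487 = -0.070036/0.021487 = -3.2595.
p-value = P(Z < -3.259) ≈ 0.0006; since p < α = 0.025, reject H₀.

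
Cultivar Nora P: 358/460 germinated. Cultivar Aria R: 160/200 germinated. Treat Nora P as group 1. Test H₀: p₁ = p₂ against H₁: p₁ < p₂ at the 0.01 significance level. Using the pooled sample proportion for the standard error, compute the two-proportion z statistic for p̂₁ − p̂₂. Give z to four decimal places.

z = -0.6246

p̂₁ = 358/460 ≈ 0.778261, p̂₂ = 160/200 ≈ 0.800000.
Pooled p̂ = (358+160)/(460+200) = 518/660 = 0.784848.
SE = √(p̂(1−p̂)(1/n₁+1/n₂)) = √(0.784848·0.215152·0.00717391) = √(0.0012114) = 0.034805.
z = (0.778261 − 0.800000)/0.034805 = -0.021739/0.034805 = -0.6246.
p-value = P(Z < -0.625) ≈ 0.2661. With α = 0.01, fail to reject H₀.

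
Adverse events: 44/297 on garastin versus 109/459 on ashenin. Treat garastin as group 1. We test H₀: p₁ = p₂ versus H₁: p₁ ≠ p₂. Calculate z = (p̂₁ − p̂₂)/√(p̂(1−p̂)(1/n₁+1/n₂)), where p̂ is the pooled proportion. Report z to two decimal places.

z = -2.99

p̂₁ = 44/297 = 0.1481, p̂₂ = 109/459 = 0.2375.
Pooled p̂ = (44+109)/(297+459) = 153/756 = 0.2024.
SE = √(0.161423 × 0.00554565) = 0.0299.
z = (0.1481 − 0.2375)/0.0299 = -0.0894/0.0299 = -2.99.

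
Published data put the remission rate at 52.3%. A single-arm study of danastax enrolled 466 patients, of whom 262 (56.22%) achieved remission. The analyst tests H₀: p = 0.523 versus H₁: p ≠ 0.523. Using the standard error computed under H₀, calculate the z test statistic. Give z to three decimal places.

z = 1.696

p̂ = 262/466 ≈ 0.562232.
Standard error under H₀: √(0.523×0.477/466) = 0.023138.
z = (0.562232 − 0.523)/0.023138 = 0.039232/0.023138 = 1.696.
Two-sided p-value ≈ 2·Φ(−1.696) = 0.0900.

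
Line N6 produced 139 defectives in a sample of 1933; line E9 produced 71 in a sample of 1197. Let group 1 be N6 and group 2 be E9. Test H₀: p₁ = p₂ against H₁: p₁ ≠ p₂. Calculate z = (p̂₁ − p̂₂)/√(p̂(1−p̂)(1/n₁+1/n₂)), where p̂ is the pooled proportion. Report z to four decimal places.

p̂₁ = 139/1933 ≈ 0.07190895, p̂₂ = 71/1197 ≈ 0.05931495.
Pooled p̂ = (139+71)/(1933+1197) = 210/3130 = 0.06709265.
SE = √(0.0625912 × 0.00135275) = 0.00920165.
z = (0.07190895 − 0.05931495)/0.00920165 = 0.01259400/0.00920165 = 1.3687.

z = 1.3687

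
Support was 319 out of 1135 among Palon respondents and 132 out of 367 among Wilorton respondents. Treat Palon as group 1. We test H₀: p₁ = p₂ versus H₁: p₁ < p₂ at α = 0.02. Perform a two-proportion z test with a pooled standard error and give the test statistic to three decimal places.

p̂₁ = 319/1135 = 0.28106, p̂₂ = 132/367 = 0.35967.
Pooled p̂ = (319+132)/(1135+367) = 451/1502 = 0.30027.
SE = √(0.210106 × 0.00360585) = 0.02752.
z = (0.28106 − 0.35967)/0.02752 = -0.07861/0.02752 = -2.856.
p-value = P(Z < -2.856) ≈ 0.0021; since p < α = 0.02, reject H₀.

z = -2.856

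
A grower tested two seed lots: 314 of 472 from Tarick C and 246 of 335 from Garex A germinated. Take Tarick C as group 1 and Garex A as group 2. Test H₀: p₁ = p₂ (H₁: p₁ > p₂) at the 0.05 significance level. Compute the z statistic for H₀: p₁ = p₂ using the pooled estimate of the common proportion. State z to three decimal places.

p̂₁ = 314/472 ≈ 0.66525, p̂₂ = 246/335 ≈ 0.73433.
Pooled p̂ = (314+246)/(472+335) = 560/807 = 0.69393.
SE = √(p̂(1−p̂)(1/n₁+1/n₂)) = √(0.69393·0.30607·0.00510372) = √(0.00108399) = 0.03292.
z = (0.66525 − 0.73433)/0.03292 = -0.06908/0.03292 = -2.098.
p-value = P(Z > -2.098) ≈ 0.9820, so at α = 0.05 we fail to reject H₀.

z = -2.098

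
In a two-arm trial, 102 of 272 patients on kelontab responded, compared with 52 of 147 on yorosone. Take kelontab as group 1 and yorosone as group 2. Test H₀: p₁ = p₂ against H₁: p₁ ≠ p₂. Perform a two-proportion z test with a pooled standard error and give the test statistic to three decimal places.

z = 0.431

p̂₁ = 102/272 ≈ 0.37500, p̂₂ = 52/147 ≈ 0.35374.
Pooled p̂ = (102+52)/(272+147) = 154/419 = 0.36754.
SE = √(0.232455 × 0.0104792) = 0.04936.
z = (0.37500 − 0.35374)/0.04936 = 0.02126/0.04936 = 0.431.
p-value = 2·P(Z > 0.431) ≈ 0.6667.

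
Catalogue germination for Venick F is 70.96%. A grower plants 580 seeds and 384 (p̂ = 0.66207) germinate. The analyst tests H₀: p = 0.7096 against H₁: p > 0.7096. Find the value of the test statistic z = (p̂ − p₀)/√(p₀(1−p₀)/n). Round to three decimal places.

z = -2.522

p̂ = 384/580 ≈ 0.662069.
SE = √(p₀(1−p₀)/n) = √(0.20607/580) = 0.018849.
z = (0.662069 − 0.7096)/0.018849 = -0.047531/0.018849 = -2.522.
p-value = P(Z > -2.522) ≈ 0.9942.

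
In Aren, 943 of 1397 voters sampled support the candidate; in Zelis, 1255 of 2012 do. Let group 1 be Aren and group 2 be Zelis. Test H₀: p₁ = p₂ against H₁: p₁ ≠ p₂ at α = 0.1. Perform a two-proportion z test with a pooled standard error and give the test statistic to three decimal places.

z = 3.076

p̂₁ = 943/1397 = 0.675018, p̂₂ = 1255/2012 = 0.623757.
Pooled p̂ = (943+1255)/(1397+2012) = 2198/3409 = 0.644764.
SE = √(p̂(1−p̂)(1/n₁+1/n₂)) = √(0.644764·0.355236·0.00121284) = √(0.000277792) = 0.016667.
z = (0.675018 − 0.623757)/0.016667 = 0.051261/0.016667 = 3.076.
Two-sided p-value ≈ 2·Φ(−3.076) = 0.0021. With α = 0.1, reject H₀.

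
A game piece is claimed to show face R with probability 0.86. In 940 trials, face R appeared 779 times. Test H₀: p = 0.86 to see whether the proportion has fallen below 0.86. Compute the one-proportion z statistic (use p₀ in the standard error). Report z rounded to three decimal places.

p̂ = 779/940 = 0.828723.
SE = √(p₀(1−p₀)/n) = √(0.1204/940) = 0.011317.
z = (0.828723 − 0.86)/0.011317 = -0.031277/0.011317 = -2.764.
p-value = P(Z < -2.764) ≈ 0.0029.

z = -2.764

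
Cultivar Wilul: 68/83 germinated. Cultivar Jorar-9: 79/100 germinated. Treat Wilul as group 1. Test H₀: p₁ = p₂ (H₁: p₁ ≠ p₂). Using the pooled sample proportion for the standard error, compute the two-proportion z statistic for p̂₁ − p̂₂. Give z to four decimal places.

z = 0.4960

p̂₁ = 68/83 ≈ 0.819277, p̂₂ = 79/100 ≈ 0.790000.
Pooled p̂ = (68+79)/(83+100) = 147/183 = 0.803279.
SE = √(p̂(1−p̂)(1/n₁+1/n₂)) = √(0.803279·0.196721·0.0220482) = √(0.0034841) = 0.059026.
z = (0.819277 − 0.790000)/0.059026 = 0.029277/0.059026 = 0.4960.
Two-sided p-value ≈ 2·Φ(−0.496) = 0.6199.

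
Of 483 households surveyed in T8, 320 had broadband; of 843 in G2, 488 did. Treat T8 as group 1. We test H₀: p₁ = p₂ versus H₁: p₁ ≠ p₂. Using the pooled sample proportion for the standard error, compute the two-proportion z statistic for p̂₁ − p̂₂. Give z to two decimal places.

z = 3.00

p̂₁ = 320/483 = 0.66253, p̂₂ = 488/843 = 0.57888.
Pooled p̂ = (320+488)/(483+843) = 808/1326 = 0.60935.
SE = √(0.238042 × 0.00325663) = 0.02784.
z = (0.66253 − 0.57888)/0.02784 = 0.08365/0.02784 = 3.00.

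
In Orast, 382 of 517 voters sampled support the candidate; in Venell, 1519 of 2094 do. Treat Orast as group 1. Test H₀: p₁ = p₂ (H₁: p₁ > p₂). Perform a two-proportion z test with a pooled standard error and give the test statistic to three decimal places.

p̂₁ = 382/517 ≈ 0.738878, p̂₂ = 1519/2094 ≈ 0.725406.
Pooled p̂ = (382+1519)/(517+2094) = 1901/2611 = 0.728074.
SE = √(p̂(1−p̂)(1/n₁+1/n₂)) = √(0.728074·0.271926·0.00241179) = √(0.000477492) = 0.021852.
z = (0.738878 − 0.725406)/0.021852 = 0.013472/0.021852 = 0.617.

z = 0.617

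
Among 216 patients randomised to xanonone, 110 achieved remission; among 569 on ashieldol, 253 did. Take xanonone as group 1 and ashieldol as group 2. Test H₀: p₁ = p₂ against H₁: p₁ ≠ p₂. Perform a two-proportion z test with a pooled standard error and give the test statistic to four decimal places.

z = 1.6217

p̂₁ = 110/216 ≈ 0.509259, p̂₂ = 253/569 ≈ 0.444640.
Pooled p̂ = (110+253)/(216+569) = 363/785 = 0.462420.
SE = √(p̂(1−p̂)(1/n₁+1/n₂)) = √(0.462420·0.537580·0.0063871) = √(0.00158775) = 0.039847.
z = (0.509259 − 0.444640)/0.039847 = 0.064619/0.039847 = 1.6217.
Two-sided p-value ≈ 2·Φ(−1.622) = 0.1049.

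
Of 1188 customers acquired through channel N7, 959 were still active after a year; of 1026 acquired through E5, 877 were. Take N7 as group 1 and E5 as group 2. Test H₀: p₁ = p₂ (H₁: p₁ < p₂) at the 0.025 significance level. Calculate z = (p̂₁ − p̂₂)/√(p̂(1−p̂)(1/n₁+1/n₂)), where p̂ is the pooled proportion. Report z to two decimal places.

p̂₁ = 959/1188 ≈ 0.80724, p̂₂ = 877/1026 ≈ 0.85478.
Pooled p̂ = (959+877)/(1188+1026) = 1836/2214 = 0.82927.
SE = √(0.141582 × 0.00181641) = 0.01604.
z = (0.80724 − 0.85478)/0.01604 = -0.04754/0.01604 = -2.96.
p-value = P(Z < -2.964) ≈ 0.0015; since p < α = 0.025, reject H₀.

z = -2.96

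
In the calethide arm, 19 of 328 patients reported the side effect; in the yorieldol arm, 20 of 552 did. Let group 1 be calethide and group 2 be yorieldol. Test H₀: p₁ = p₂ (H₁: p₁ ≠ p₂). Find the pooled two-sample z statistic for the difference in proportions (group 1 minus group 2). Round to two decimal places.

p̂₁ = 19/328 = 0.05793, p̂₂ = 20/552 = 0.03623.
Pooled p̂ = (19+20)/(328+552) = 39/880 = 0.04432.
SE = √(0.0423541 × 0.00486037) = 0.01435.
z = (0.05793 − 0.03623)/0.01435 = 0.02170/0.01435 = 1.51.

z = 1.51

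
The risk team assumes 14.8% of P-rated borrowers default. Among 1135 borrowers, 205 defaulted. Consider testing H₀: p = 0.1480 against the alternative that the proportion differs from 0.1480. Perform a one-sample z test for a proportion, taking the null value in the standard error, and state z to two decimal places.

z = 3.09

p̂ = 205/1135 = 0.18062.
Under H₀, SE = √(0.148·0.852/1135) = √(0.000111098) = 0.01054.
z = (0.18062 − 0.148)/0.01054 = 0.03262/0.01054 = 3.09.
p-value = 2·P(Z > 3.094) ≈ 0.0020.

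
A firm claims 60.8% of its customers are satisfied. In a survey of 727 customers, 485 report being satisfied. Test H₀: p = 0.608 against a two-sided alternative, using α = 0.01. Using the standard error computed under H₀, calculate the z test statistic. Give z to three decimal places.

p̂ = 485/727 = 0.66713.
Standard error under H₀: √(0.608×0.392/727) = 0.01811.
z = (0.66713 − 0.608)/0.01811 = 0.05913/0.01811 = 3.265.
Two-sided p-value ≈ 2·Φ(−3.265) = 0.0011. With α = 0.01, reject H₀.

z = 3.265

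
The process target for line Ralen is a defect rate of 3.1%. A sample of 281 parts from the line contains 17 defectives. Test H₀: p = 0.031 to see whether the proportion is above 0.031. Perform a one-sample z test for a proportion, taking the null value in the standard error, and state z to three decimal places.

p̂ = 17/281 ≈ 0.06050.
Under H₀, SE = √(0.031·0.969/281) = √(0.0001069) = 0.01034.
z = (0.06050 − 0.031)/0.01034 = 0.02950/0.01034 = 2.853.
p-value = P(Z > 2.853) ≈ 0.0022.

z = 2.853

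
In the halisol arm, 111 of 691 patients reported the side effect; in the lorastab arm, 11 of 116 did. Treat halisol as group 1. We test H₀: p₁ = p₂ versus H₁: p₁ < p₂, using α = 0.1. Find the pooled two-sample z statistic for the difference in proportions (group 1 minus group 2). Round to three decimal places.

z = 1.831

p̂₁ = 111/691 ≈ 0.16064, p̂₂ = 11/116 ≈ 0.09483.
Pooled p̂ = (111+11)/(691+116) = 122/807 = 0.15118.
SE = √(p̂(1−p̂)(1/n₁+1/n₂)) = √(0.15118·0.84882·0.0100679) = √(0.00129194) = 0.03594.
z = (0.16064 − 0.09483)/0.03594 = 0.06581/0.03594 = 1.831.
p-value = P(Z < 1.831) ≈ 0.9664; since p > α = 0.1, fail to reject H₀.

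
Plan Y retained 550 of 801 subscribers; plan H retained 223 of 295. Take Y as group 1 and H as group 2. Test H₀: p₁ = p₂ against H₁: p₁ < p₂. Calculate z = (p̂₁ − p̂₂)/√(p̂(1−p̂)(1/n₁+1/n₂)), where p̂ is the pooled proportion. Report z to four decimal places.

p̂₁ = 550/801 = 0.686642, p̂₂ = 223/295 = 0.755932.
Pooled p̂ = (550+223)/(801+295) = 773/1096 = 0.705292.
SE = √(0.207855 × 0.00463827) = 0.031050.
z = (0.686642 − 0.755932)/0.031050 = -0.069290/0.031050 = -2.2316.
p-value = P(Z < -2.232) ≈ 0.0128.

z = -2.2316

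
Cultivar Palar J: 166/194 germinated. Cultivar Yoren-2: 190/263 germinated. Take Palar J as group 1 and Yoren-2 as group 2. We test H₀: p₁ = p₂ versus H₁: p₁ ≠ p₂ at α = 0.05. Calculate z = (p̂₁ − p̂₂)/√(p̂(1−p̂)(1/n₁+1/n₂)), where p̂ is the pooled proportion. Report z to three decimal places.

z = 3.393

p̂₁ = 166/194 = 0.85567, p̂₂ = 190/263 = 0.72243.
Pooled p̂ = (166+190)/(194+263) = 356/457 = 0.77899.
SE = √(p̂(1−p̂)(1/n₁+1/n₂)) = √(0.77899·0.22101·0.00895692) = √(0.00154205) = 0.03927.
z = (0.85567 − 0.72243)/0.03927 = 0.13324/0.03927 = 3.393.
Two-sided p-value ≈ 2·Φ(−3.393) = 0.0007; since p < α = 0.05, reject H₀.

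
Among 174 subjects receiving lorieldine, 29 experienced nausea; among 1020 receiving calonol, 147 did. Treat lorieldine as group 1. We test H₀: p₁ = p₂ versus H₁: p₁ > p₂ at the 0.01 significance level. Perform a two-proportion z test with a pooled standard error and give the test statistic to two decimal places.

z = 0.78

p̂₁ = 29/174 ≈ 0.1667, p̂₂ = 147/1020 ≈ 0.1441.
Pooled p̂ = (29+147)/(174+1020) = 176/1194 = 0.1474.
SE = √(0.125676 × 0.00672752) = 0.0291.
z = (0.1667 − 0.1441)/0.0291 = 0.0226/0.0291 = 0.78.
p-value = P(Z > 0.775) ≈ 0.2190; since p > α = 0.01, fail to reject H₀.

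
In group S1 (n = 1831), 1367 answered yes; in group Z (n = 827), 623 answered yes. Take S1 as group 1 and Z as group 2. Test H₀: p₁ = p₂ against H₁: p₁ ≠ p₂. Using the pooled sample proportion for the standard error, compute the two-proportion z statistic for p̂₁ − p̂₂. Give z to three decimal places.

z = -0.371

p̂₁ = 1367/1831 = 0.74659, p̂₂ = 623/827 = 0.75333.
Pooled p̂ = (1367+623)/(1831+827) = 1990/2658 = 0.74868.
SE = √(p̂(1−p̂)(1/n₁+1/n₂)) = √(0.74868·0.25132·0.00175534) = √(0.000330279) = 0.01817.
z = (0.74659 − 0.75333)/0.01817 = -0.00674/0.01817 = -0.371.
Two-sided p-value ≈ 2·Φ(−0.371) = 0.7108.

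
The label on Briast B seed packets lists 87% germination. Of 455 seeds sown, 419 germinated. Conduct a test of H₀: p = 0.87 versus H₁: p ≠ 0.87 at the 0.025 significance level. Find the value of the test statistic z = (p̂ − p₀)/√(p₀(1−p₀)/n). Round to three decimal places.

z = 3.227

p̂ = 419/455 = 0.920879.
SE = √(p₀(1−p₀)/n) = √(0.1131/455) = 0.015766.
z = (0.920879 − 0.87)/0.015766 = 0.050879/0.015766 = 3.227.
p-value = 2·P(Z > 3.227) ≈ 0.0013, so at α = 0.025 we reject H₀.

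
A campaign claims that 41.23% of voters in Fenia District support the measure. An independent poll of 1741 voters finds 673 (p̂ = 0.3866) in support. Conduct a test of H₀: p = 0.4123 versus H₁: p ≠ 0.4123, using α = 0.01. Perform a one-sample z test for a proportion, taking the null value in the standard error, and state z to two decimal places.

p̂ = 673/1741 ≈ 0.3866.
Standard error under H₀: √(0.4123×0.5877/1741) = 0.0118.
z = (0.3866 − 0.4123)/0.0118 = -0.0257/0.0118 = -2.18.
Two-sided p-value ≈ 2·Φ(−2.182) = 0.0291, so at α = 0.01 we fail to reject H₀.

z = -2.18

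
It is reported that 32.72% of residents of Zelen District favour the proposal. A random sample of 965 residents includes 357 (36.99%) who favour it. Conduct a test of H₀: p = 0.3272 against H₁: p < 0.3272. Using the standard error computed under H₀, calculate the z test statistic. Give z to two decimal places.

p̂ = 357/965 = 0.3699.
Under H₀, SE = √(0.3272·0.6728/965) = √(0.000228125) = 0.0151.
z = (0.3699 − 0.3272)/0.0151 = 0.0427/0.0151 = 2.83.
p-value = P(Z < 2.830) ≈ 0.9977.

z = 2.83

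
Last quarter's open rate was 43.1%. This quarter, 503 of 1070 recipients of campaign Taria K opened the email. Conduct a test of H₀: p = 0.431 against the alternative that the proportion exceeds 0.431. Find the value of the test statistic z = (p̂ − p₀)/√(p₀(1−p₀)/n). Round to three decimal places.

p̂ = 503/1070 ≈ 0.47009.
Under H₀, SE = √(0.431·0.569/1070) = √(0.000229195) = 0.01514.
z = (0.47009 − 0.431)/0.01514 = 0.03909/0.01514 = 2.582.

z = 2.582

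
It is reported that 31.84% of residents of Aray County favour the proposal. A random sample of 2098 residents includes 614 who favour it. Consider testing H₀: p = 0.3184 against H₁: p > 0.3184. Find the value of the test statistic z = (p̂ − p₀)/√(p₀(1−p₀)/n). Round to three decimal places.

z = -2.531

p̂ = 614/2098 ≈ 0.29266.
Under H₀, SE = √(0.3184·0.6816/2098) = √(0.000103442) = 0.01017.
z = (0.29266 − 0.3184)/0.01017 = -0.02574/0.01017 = -2.531.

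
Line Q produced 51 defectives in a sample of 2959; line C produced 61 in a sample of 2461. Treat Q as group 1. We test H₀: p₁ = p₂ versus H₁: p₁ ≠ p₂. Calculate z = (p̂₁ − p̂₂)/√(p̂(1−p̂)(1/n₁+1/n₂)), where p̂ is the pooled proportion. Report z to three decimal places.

p̂₁ = 51/2959 ≈ 0.01724, p̂₂ = 61/2461 ≈ 0.02479.
Pooled p̂ = (51+61)/(2959+2461) = 112/5420 = 0.02066.
SE = √(0.0202372 × 0.000744291) = 0.00388.
z = (0.01724 − 0.02479)/0.00388 = -0.00755/0.00388 = -1.946.
p-value = 2·P(Z > 1.946) ≈ 0.0517.

z = -1.946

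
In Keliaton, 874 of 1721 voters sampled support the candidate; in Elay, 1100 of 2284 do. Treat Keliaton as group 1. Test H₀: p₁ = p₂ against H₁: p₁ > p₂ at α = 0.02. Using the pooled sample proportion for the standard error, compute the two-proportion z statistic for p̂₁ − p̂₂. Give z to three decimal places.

z = 1.644

p̂₁ = 874/1721 ≈ 0.507844, p̂₂ = 1100/2284 ≈ 0.481611.
Pooled p̂ = (874+1100)/(1721+2284) = 1974/4005 = 0.492884.
SE = √(0.249949 × 0.00101889) = 0.015958.
z = (0.507844 − 0.481611)/0.015958 = 0.026233/0.015958 = 1.644.
p-value = P(Z > 1.644) ≈ 0.0501. With α = 0.02, fail to reject H₀.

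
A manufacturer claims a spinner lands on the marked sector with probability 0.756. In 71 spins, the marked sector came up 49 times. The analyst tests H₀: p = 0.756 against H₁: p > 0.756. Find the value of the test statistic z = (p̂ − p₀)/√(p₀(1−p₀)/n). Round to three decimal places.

z = -1.292

p̂ = 49/71 = 0.69014.
Under H₀, SE = √(0.756·0.244/71) = √(0.00259808) = 0.05097.
z = (0.69014 − 0.756)/0.05097 = -0.06586/0.05097 = -1.292.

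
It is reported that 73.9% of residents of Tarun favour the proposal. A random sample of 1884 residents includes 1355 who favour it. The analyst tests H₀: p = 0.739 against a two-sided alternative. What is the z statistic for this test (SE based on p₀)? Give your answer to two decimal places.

z = -1.96

p̂ = 1355/1884 = 0.7192.
Under H₀, SE = √(0.739·0.261/1884) = √(0.000102377) = 0.0101.
z = (0.7192 − 0.739)/0.0101 = -0.0198/0.0101 = -1.96.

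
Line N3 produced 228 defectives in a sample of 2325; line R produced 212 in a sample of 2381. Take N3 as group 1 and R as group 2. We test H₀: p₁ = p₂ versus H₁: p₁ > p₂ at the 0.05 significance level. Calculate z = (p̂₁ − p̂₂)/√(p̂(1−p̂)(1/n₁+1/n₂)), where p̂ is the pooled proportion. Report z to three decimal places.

p̂₁ = 228/2325 ≈ 0.0980645, p̂₂ = 212/2381 ≈ 0.0890382.
Pooled p̂ = (228+212)/(2325+2381) = 440/4706 = 0.0934977.
SE = √(p̂(1−p̂)(1/n₁+1/n₂)) = √(0.0934977·0.9065023·0.000850099) = √(7.20509e-05) = 0.0084883.
z = (0.0980645 − 0.0890382)/0.0084883 = 0.0090263/0.0084883 = 1.063.
p-value = P(Z > 1.063) ≈ 0.1438; since p > α = 0.05, fail to reject H₀.

z = 1.063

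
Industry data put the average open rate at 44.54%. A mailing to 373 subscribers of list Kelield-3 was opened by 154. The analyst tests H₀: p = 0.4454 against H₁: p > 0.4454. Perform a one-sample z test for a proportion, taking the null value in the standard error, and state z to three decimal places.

p̂ = 154/373 = 0.41287.
SE = √(p₀(1−p₀)/n) = √(0.24702/373) = 0.02573.
z = (0.41287 − 0.4454)/0.02573 = -0.03253/0.02573 = -1.264.
p-value = P(Z > -1.264) ≈ 0.8969.

z = -1.264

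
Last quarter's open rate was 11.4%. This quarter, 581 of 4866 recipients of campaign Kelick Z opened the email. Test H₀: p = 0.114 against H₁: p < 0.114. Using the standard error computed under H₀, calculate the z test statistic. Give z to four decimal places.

z = 1.1852

p̂ = 581/4866 = 0.1193999.
SE = √(p₀(1−p₀)/n) = √(0.101/4866) = 0.0045560.
z = (0.1193999 − 0.114)/0.0045560 = 0.0053999/0.0045560 = 1.1852.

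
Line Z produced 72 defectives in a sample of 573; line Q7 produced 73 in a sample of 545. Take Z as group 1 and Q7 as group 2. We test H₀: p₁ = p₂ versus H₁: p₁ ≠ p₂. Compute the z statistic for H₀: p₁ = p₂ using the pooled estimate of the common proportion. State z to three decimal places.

z = -0.412

p̂₁ = 72/573 ≈ 0.12565, p̂₂ = 73/545 ≈ 0.13394.
Pooled p̂ = (72+73)/(573+545) = 145/1118 = 0.12970.
SE = √(p̂(1−p̂)(1/n₁+1/n₂)) = √(0.12970·0.87030·0.00358006) = √(0.000404099) = 0.02010.
z = (0.12565 − 0.13394)/0.02010 = -0.00829/0.02010 = -0.412.
p-value = 2·P(Z > 0.412) ≈ 0.6800.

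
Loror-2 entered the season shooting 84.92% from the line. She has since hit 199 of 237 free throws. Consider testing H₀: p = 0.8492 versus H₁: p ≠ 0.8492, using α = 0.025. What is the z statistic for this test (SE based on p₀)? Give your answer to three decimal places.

z = -0.410

p̂ = 199/237 ≈ 0.83966.
SE = √(p₀(1−p₀)/n) = √(0.12806/237) = 0.02325.
z = (0.83966 − 0.8492)/0.02325 = -0.00954/0.02325 = -0.410.
Two-sided p-value ≈ 2·Φ(−0.410) = 0.6816; since p > α = 0.025, fail to reject H₀.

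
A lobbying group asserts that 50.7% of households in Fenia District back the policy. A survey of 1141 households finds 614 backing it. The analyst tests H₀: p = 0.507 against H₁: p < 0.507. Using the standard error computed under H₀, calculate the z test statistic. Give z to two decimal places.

z = 2.10

p̂ = 614/1141 = 0.5381.
Standard error under H₀: √(0.507×0.493/1141) = 0.0148.
z = (0.5381 − 0.507)/0.0148 = 0.0311/0.0148 = 2.10.
p-value = P(Z < 2.103) ≈ 0.9823.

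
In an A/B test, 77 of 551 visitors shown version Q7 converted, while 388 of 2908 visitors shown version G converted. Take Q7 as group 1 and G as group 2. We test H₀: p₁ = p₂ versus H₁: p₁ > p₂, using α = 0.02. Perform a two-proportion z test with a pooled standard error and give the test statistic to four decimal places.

z = 0.3988

p̂₁ = 77/551 ≈ 0.139746, p̂₂ = 388/2908 ≈ 0.133425.
Pooled p̂ = (77+388)/(551+2908) = 465/3459 = 0.134432.
SE = √(p̂(1−p̂)(1/n₁+1/n₂)) = √(0.134432·0.865568·0.00215876) = √(0.000251193) = 0.015849.
z = (0.139746 − 0.133425)/0.015849 = 0.006321/0.015849 = 0.3988.
p-value = P(Z > 0.399) ≈ 0.3450, so at α = 0.02 we fail to reject H₀.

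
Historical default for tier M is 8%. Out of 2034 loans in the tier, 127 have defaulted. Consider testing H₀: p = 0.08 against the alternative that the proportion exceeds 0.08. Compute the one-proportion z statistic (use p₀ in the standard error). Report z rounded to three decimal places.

z = -2.919

p̂ = 127/2034 ≈ 0.0624385.
SE = √(p₀(1−p₀)/n) = √(0.0736/2034) = 0.0060154.
z = (0.0624385 − 0.08)/0.0060154 = -0.0175615/0.0060154 = -2.919.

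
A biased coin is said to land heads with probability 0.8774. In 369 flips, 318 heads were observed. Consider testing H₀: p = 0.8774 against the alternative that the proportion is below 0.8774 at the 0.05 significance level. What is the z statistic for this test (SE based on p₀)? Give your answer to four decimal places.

p̂ = 318/369 ≈ 0.861789.
Under H₀, SE = √(0.8774·0.1226/369) = √(0.000291516) = 0.017074.
z = (0.861789 − 0.8774)/0.017074 = -0.015611/0.017074 = -0.9143.
p-value = P(Z < -0.914) ≈ 0.1803. With α = 0.05, fail to reject H₀.

z = -0.9143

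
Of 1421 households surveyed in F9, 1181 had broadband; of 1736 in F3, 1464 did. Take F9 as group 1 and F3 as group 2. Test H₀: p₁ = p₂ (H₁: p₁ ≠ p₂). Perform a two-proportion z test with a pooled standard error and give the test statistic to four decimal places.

z = -0.9262

p̂₁ = 1181/1421 ≈ 0.8311049, p̂₂ = 1464/1736 ≈ 0.8433180.
Pooled p̂ = (1181+1464)/(1421+1736) = 2645/3157 = 0.8378207.
SE = √(p̂(1−p̂)(1/n₁+1/n₂)) = √(0.8378207·0.1621793·0.00127977) = √(0.000173891) = 0.0131868.
z = (0.8311049 − 0.8433180)/0.0131868 = -0.0122131/0.0131868 = -0.9262.
p-value = 2·P(Z > 0.926) ≈ 0.3544.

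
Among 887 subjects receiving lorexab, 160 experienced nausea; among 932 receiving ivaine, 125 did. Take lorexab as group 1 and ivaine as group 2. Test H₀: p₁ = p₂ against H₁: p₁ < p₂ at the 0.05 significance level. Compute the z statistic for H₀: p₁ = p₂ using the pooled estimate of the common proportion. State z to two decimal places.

z = 2.71

p̂₁ = 160/887 = 0.1804, p̂₂ = 125/932 = 0.1341.
Pooled p̂ = (160+125)/(887+932) = 285/1819 = 0.1567.
SE = √(0.132131 × 0.00220036) = 0.0171.
z = (0.1804 − 0.1341)/0.0171 = 0.0463/0.0171 = 2.71.
p-value = P(Z < 2.713) ≈ 0.9967, so at α = 0.05 we fail to reject H₀.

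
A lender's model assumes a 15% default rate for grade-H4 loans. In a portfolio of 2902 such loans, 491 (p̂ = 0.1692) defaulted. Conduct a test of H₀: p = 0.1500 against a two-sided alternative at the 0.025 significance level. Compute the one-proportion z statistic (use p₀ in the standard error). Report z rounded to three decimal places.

p̂ = 491/2902 = 0.169194.
SE = √(p₀(1−p₀)/n) = √(0.1275/2902) = 0.006628.
z = (0.169194 − 0.15)/0.006628 = 0.019194/0.006628 = 2.896.
p-value = 2·P(Z > 2.896) ≈ 0.0038; since p < α = 0.025, reject H₀.

z = 2.896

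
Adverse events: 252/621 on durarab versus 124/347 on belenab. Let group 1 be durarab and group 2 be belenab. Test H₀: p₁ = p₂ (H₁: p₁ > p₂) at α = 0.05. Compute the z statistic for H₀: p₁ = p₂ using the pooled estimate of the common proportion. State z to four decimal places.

z = 1.4831

p̂₁ = 252/621 = 0.405797, p̂₂ = 124/347 = 0.357349.
Pooled p̂ = (252+124)/(621+347) = 376/968 = 0.388430.
SE = √(p̂(1−p̂)(1/n₁+1/n₂)) = √(0.388430·0.611570·0.00449215) = √(0.00106712) = 0.032667.
z = (0.405797 − 0.357349)/0.032667 = 0.048448/0.032667 = 1.4831.
p-value = P(Z > 1.483) ≈ 0.0690; since p > α = 0.05, fail to reject H₀.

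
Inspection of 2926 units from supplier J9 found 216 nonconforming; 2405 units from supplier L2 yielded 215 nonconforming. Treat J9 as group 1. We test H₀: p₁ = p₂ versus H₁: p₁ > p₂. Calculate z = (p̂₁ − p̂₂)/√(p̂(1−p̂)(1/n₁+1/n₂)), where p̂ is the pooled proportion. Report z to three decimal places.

p̂₁ = 216/2926 = 0.073821, p̂₂ = 215/2405 = 0.089397.
Pooled p̂ = (216+215)/(2926+2405) = 431/5331 = 0.080848.
SE = √(p̂(1−p̂)(1/n₁+1/n₂)) = √(0.080848·0.919152·0.000757564) = √(5.62957e-05) = 0.007503.
z = (0.073821 − 0.089397)/0.007503 = -0.015576/0.007503 = -2.076.

z = -2.076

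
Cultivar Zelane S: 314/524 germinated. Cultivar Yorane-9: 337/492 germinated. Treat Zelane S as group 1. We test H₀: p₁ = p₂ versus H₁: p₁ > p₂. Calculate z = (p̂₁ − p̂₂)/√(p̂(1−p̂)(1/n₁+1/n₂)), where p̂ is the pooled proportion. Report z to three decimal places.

p̂₁ = 314/524 = 0.59924, p̂₂ = 337/492 = 0.68496.
Pooled p̂ = (314+337)/(524+492) = 651/1016 = 0.64075.
SE = √(p̂(1−p̂)(1/n₁+1/n₂)) = √(0.64075·0.35925·0.00394092) = √(0.00090716) = 0.03012.
z = (0.59924 − 0.68496)/0.03012 = -0.08572/0.03012 = -2.846.
p-value = P(Z > -2.846) ≈ 0.9978.

z = -2.846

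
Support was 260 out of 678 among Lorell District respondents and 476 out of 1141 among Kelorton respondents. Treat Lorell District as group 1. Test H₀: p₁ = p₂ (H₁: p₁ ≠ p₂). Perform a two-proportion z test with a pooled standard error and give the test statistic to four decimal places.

z = -1.4158

p̂₁ = 260/678 = 0.383481, p̂₂ = 476/1141 = 0.417178.
Pooled p̂ = (260+476)/(678+1141) = 736/1819 = 0.404618.
SE = √(p̂(1−p̂)(1/n₁+1/n₂)) = √(0.404618·0.595382·0.00235135) = √(0.000566446) = 0.023800.
z = (0.383481 − 0.417178)/0.023800 = -0.033697/0.023800 = -1.4158.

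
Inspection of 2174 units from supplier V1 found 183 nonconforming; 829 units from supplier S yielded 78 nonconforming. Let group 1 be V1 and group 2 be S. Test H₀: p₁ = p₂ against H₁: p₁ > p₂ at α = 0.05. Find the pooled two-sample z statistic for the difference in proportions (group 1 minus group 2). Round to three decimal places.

z = -0.862

p̂₁ = 183/2174 = 0.08418, p̂₂ = 78/829 = 0.09409.
Pooled p̂ = (183+78)/(2174+829) = 261/3003 = 0.08691.
SE = √(0.0793592 × 0.00166625) = 0.01150.
z = (0.08418 − 0.09409)/0.01150 = -0.00991/0.01150 = -0.862.
p-value = P(Z > -0.862) ≈ 0.8057. With α = 0.05, fail to reject H₀.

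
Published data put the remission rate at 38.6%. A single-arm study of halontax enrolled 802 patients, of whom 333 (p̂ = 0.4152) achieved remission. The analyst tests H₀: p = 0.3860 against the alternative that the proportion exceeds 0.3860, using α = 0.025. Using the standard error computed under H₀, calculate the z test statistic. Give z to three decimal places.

z = 1.699

p̂ = 333/802 = 0.41521.
SE = √(p₀(1−p₀)/n) = √(0.237/802) = 0.01719.
z = (0.41521 − 0.386)/0.01719 = 0.02921/0.01719 = 1.699.
p-value = P(Z > 1.699) ≈ 0.0446. With α = 0.025, fail to reject H₀.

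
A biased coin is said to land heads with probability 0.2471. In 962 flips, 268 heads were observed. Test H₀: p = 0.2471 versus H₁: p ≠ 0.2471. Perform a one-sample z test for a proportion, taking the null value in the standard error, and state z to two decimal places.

z = 2.26

p̂ = 268/962 = 0.27859.
Standard error under H₀: √(0.2471×0.7529/962) = 0.01391.
z = (0.27859 − 0.2471)/0.01391 = 0.03149/0.01391 = 2.26.
p-value = 2·P(Z > 2.264) ≈ 0.0236.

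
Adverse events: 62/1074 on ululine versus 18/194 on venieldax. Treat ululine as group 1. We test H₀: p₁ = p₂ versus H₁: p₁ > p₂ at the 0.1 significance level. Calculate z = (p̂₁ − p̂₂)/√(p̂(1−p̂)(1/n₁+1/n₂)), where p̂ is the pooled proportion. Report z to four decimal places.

p̂₁ = 62/1074 = 0.057728, p̂₂ = 18/194 = 0.092784.
Pooled p̂ = (62+18)/(1074+194) = 80/1268 = 0.063091.
SE = √(0.0591109 × 0.00608574) = 0.018967.
z = (0.057728 − 0.092784)/0.018967 = -0.035056/0.018967 = -1.8483.
p-value = P(Z > -1.848) ≈ 0.9677, so at α = 0.1 we fail to reject H₀.

z = -1.8483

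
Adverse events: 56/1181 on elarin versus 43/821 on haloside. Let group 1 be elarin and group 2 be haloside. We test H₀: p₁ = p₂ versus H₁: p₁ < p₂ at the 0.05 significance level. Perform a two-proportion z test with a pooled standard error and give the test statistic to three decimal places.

p̂₁ = 56/1181 ≈ 0.047417, p̂₂ = 43/821 ≈ 0.052375.
Pooled p̂ = (56+43)/(1181+821) = 99/2002 = 0.049451.
SE = √(0.0470052 × 0.00206477) = 0.009852.
z = (0.047417 − 0.052375)/0.009852 = -0.004958/0.009852 = -0.503.
p-value = P(Z < -0.503) ≈ 0.3074. With α = 0.05, fail to reject H₀.

z = -0.503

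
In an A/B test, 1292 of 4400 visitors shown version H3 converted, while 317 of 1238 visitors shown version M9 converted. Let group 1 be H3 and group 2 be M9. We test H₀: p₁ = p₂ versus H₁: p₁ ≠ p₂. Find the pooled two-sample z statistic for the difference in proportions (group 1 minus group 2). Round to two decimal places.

z = 2.59

p̂₁ = 1292/4400 ≈ 0.2936, p̂₂ = 317/1238 ≈ 0.2561.
Pooled p̂ = (1292+317)/(4400+1238) = 1609/5638 = 0.2854.
SE = √(p̂(1−p̂)(1/n₁+1/n₂)) = √(0.2854·0.7146·0.00103503) = √(0.000211084) = 0.0145.
z = (0.2936 − 0.2561)/0.0145 = 0.0375/0.0145 = 2.59.
p-value = 2·P(Z > 2.586) ≈ 0.0097.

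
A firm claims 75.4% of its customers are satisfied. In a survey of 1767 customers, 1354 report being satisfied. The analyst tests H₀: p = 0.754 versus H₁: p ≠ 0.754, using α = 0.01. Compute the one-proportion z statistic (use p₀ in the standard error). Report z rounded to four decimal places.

p̂ = 1354/1767 = 0.766271.
Under H₀, SE = √(0.754·0.246/1767) = √(0.000104971) = 0.010246.
z = (0.766271 − 0.754)/0.010246 = 0.012271/0.010246 = 1.1976.
p-value = 2·P(Z > 1.198) ≈ 0.2311. With α = 0.01, fail to reject H₀.

z = 1.1976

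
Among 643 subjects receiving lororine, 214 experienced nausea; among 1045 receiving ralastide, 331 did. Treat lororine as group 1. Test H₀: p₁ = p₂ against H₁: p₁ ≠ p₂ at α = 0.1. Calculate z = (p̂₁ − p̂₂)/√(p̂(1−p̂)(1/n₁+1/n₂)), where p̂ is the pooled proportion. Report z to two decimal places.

p̂₁ = 214/643 ≈ 0.3328, p̂₂ = 331/1045 ≈ 0.3167.
Pooled p̂ = (214+331)/(643+1045) = 545/1688 = 0.3229.
SE = √(p̂(1−p̂)(1/n₁+1/n₂)) = √(0.3229·0.6771·0.00251215) = √(0.000549216) = 0.0234.
z = (0.3328 − 0.3167)/0.0234 = 0.0161/0.0234 = 0.69.
p-value = 2·P(Z > 0.686) ≈ 0.4929, so at α = 0.1 we fail to reject H₀.

z = 0.69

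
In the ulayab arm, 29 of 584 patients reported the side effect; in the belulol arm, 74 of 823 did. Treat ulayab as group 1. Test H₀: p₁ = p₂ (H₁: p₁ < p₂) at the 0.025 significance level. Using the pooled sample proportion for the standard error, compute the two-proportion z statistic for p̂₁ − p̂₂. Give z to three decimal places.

z = -2.857

p̂₁ = 29/584 = 0.04966, p̂₂ = 74/823 = 0.08991.
Pooled p̂ = (29+74)/(584+823) = 103/1407 = 0.07321.
SE = √(p̂(1−p̂)(1/n₁+1/n₂)) = √(0.07321·0.92679·0.0029274) = √(0.000198613) = 0.01409.
z = (0.04966 − 0.08991)/0.01409 = -0.04025/0.01409 = -2.857.
p-value = P(Z < -2.857) ≈ 0.0021. With α = 0.025, reject H₀.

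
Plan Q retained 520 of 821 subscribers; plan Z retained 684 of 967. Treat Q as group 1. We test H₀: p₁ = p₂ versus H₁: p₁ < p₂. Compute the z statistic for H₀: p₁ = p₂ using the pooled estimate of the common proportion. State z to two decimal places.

z = -3.32

p̂₁ = 520/821 = 0.63337, p̂₂ = 684/967 = 0.70734.
Pooled p̂ = (520+684)/(821+967) = 1204/1788 = 0.67338.
SE = √(0.21994 × 0.00225215) = 0.02226.
z = (0.63337 − 0.70734)/0.02226 = -0.07397/0.02226 = -3.32.
p-value = P(Z < -3.323) ≈ 0.0004.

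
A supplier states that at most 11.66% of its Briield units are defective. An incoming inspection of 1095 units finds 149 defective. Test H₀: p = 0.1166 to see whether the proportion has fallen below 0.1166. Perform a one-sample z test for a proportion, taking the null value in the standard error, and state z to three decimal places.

p̂ = 149/1095 ≈ 0.136073.
SE = √(p₀(1−p₀)/n) = √(0.103/1095) = 0.009699.
z = (0.136073 − 0.1166)/0.009699 = 0.019473/0.009699 = 2.008.
p-value = P(Z < 2.008) ≈ 0.9777.

z = 2.008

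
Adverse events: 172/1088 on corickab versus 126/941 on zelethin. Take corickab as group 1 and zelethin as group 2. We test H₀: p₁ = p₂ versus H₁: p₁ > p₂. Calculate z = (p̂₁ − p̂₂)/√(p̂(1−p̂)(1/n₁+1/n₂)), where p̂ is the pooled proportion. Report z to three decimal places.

z = 1.535

p̂₁ = 172/1088 = 0.15809, p̂₂ = 126/941 = 0.13390.
Pooled p̂ = (172+126)/(1088+941) = 298/2029 = 0.14687.
SE = √(0.125299 × 0.00198182) = 0.01576.
z = (0.15809 − 0.13390)/0.01576 = 0.02419/0.01576 = 1.535.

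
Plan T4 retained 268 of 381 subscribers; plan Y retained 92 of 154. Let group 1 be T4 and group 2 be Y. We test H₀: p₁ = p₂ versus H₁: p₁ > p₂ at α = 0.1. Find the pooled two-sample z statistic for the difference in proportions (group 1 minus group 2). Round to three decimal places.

z = 2.366

p̂₁ = 268/381 ≈ 0.70341, p̂₂ = 92/154 ≈ 0.59740.
Pooled p̂ = (268+92)/(381+154) = 360/535 = 0.67290.
SE = √(p̂(1−p̂)(1/n₁+1/n₂)) = √(0.67290·0.32710·0.00911818) = √(0.00200697) = 0.04480.
z = (0.70341 − 0.59740)/0.04480 = 0.10601/0.04480 = 2.366.
p-value = P(Z > 2.366) ≈ 0.0090. With α = 0.1, reject H₀.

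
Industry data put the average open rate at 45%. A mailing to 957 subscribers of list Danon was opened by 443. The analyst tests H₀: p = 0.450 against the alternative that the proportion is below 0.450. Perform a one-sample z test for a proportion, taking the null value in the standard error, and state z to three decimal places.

p̂ = 443/957 ≈ 0.46290.
Standard error under H₀: √(0.45×0.55/957) = 0.01608.
z = (0.46290 − 0.45)/0.01608 = 0.01290/0.01608 = 0.802.
p-value = P(Z < 0.802) ≈ 0.7889.

z = 0.802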